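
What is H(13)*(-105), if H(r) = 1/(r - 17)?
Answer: 105/4 ≈ 26.250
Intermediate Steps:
H(r) = 1/(-17 + r)
H(13)*(-105) = -105/(-17 + 13) = -105/(-4) = -1/4*(-105) = 105/4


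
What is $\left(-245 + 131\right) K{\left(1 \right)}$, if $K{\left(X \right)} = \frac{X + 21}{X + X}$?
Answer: $-1254$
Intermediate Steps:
$K{\left(X \right)} = \frac{21 + X}{2 X}$
$\left(-245 + 131\right) K{\left(1 \right)} = \left(-245 + 131\right) \frac{21 + 1}{2 \cdot 1} = - 114 \cdot \frac{1}{2} \cdot 1 \cdot 22 = \left(-114\right) 11 = -1254$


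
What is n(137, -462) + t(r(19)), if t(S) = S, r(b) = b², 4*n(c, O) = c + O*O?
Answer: 215025/4 ≈ 53756.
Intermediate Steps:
n(c, O) = c/4 + O²/4 (n(c, O) = (c + O*O)/4 = (c + O²)/4 = c/4 + O²/4)
n(137, -462) + t(r(19)) = ((¼)*137 + (¼)*(-462)²) + 19² = (137/4 + (¼)*213444) + 361 = (137/4 + 53361) + 361 = 213581/4 + 361 = 215025/4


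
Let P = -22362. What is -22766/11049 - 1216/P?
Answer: -82609618/41179623 ≈ -2.0061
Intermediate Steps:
-22766/11049 - 1216/P = -22766/11049 - 1216/(-22362) = -22766*1/11049 - 1216*(-1/22362) = -22766/11049 + 608/11181 = -82609618/41179623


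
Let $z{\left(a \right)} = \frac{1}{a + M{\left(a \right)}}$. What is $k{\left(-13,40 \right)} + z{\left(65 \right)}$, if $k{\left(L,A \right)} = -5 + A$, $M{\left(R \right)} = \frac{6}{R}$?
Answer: $\frac{148150}{4231} \approx 35.015$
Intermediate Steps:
$z{\left(a \right)} = \frac{1}{a + \frac{6}{a}}$
$k{\left(-13,40 \right)} + z{\left(65 \right)} = \left(-5 + 40\right) + \frac{65}{6 + 65^{2}} = 35 + \frac{65}{6 + 4225} = 35 + \frac{65}{4231} = \frac{148150}{4231}$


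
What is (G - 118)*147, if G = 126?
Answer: 1176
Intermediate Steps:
(G - 118)*147 = (126 - 118)*147 = 8*147 = 1176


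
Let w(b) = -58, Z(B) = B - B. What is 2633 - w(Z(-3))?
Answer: 2691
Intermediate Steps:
Z(B) = 0
2633 - w(Z(-3)) = 2633 - 1*(-58) = 2633 + 58 = 2691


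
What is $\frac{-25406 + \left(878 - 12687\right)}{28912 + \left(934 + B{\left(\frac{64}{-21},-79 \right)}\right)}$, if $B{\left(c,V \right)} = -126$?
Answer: $- \frac{7443}{5944} \approx -1.2522$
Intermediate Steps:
$\frac{-25406 + \left(878 - 12687\right)}{28912 + \left(934 + B{\left(\frac{64}{-21},-79 \right)}\right)} = \frac{-25406 + \left(878 - 12687\right)}{28912 + \left(934 - 126\right)} = \frac{-25406 + \left(878 - 12687\right)}{28912 + 808} = \frac{-25406 - 11809}{29720} = \left(-37215\right) \frac{1}{29720} = - \frac{7443}{5944}$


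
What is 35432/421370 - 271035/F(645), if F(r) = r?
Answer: -3806105477/9059455 ≈ -420.13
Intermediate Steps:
35432/421370 - 271035/F(645) = 35432/421370 - 271035/645 = 35432*(1/421370) - 271035*1/645 = 17716/210685 - 18069/43 = -3806105477/9059455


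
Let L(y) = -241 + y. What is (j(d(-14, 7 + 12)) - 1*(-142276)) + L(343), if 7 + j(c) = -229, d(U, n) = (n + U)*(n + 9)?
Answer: 142142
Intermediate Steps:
d(U, n) = (9 + n)*(U + n) (d(U, n) = (U + n)*(9 + n) = (9 + n)*(U + n))
j(c) = -236 (j(c) = -7 - 229 = -236)
(j(d(-14, 7 + 12)) - 1*(-142276)) + L(343) = (-236 - 1*(-142276)) + (-241 + 343) = (-236 + 142276) + 102 = 142040 + 102 = 142142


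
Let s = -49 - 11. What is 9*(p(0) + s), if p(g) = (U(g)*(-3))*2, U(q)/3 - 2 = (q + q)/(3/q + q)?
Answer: -864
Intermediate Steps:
U(q) = 6 + 6*q/(q + 3/q) (U(q) = 6 + 3*((q + q)/(3/q + q)) = 6 + 3*((2*q)/(q + 3/q)) = 6 + 3*(2*q/(q + 3/q)) = 6 + 6*q/(q + 3/q))
p(g) = -36*(3 + 2*g²)/(3 + g²) (p(g) = ((6*(3 + 2*g²)/(3 + g²))*(-3))*2 = -18*(3 + 2*g²)/(3 + g²)*2 = -36*(3 + 2*g²)/(3 + g²))
s = -60
9*(p(0) + s) = 9*(36*(-3 - 2*0²)/(3 + 0²) - 60) = 9*(36*(-3 - 2*0)/(3 + 0) - 60) = 9*(36*(-3 + 0)/3 - 60) = 9*(36*(⅓)*(-3) - 60) = 9*(-36 - 60) = 9*(-96) = -864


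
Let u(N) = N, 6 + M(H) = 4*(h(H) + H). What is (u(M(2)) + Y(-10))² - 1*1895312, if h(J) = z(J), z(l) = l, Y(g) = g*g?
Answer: -1883212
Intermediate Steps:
Y(g) = g²
h(J) = J
M(H) = -6 + 8*H (M(H) = -6 + 4*(H + H) = -6 + 4*(2*H) = -6 + 8*H)
(u(M(2)) + Y(-10))² - 1*1895312 = ((-6 + 8*2) + (-10)²)² - 1*1895312 = ((-6 + 16) + 100)² - 1895312 = (10 + 100)² - 1895312 = 110² - 1895312 = 12100 - 1895312 = -1883212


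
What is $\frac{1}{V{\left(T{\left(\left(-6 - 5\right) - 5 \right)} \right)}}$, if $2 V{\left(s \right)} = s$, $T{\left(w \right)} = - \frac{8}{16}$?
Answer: $-4$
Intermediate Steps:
$T{\left(w \right)} = - \frac{1}{2}$ ($T{\left(w \right)} = \left(-8\right) \frac{1}{16} = - \frac{1}{2}$)
$V{\left(s \right)} = \frac{s}{2}$
$\frac{1}{V{\left(T{\left(\left(-6 - 5\right) - 5 \right)} \right)}} = \frac{1}{\frac{1}{2} \left(- \frac{1}{2}\right)} = \frac{1}{- \frac{1}{4}} = -4$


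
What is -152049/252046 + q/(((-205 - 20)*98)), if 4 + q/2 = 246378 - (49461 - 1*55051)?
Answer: -7242539841/308756350 ≈ -23.457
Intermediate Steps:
q = 503928 (q = -8 + 2*(246378 - (49461 - 1*55051)) = -8 + 2*(246378 - (49461 - 55051)) = -8 + 2*(246378 - 1*(-5590)) = -8 + 2*(246378 + 5590) = -8 + 2*251968 = -8 + 503936 = 503928)
-152049/252046 + q/(((-205 - 20)*98)) = -152049/252046 + 503928/(((-205 - 20)*98)) = -152049*1/252046 + 503928/((-225*98)) = -152049/252046 + 503928/(-22050) = -152049/252046 + 503928*(-1/22050) = -152049/252046 - 27996/1225 = -7242539841/308756350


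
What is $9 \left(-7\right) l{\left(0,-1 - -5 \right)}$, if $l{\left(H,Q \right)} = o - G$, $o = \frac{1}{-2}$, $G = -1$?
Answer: $- \frac{63}{2} \approx -31.5$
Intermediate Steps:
$o = - \frac{1}{2} \approx -0.5$
$l{\left(H,Q \right)} = \frac{1}{2}$ ($l{\left(H,Q \right)} = - \frac{1}{2} - -1 = - \frac{1}{2} + 1 = \frac{1}{2}$)
$9 \left(-7\right) l{\left(0,-1 - -5 \right)} = 9 \left(-7\right) \frac{1}{2} = \left(-63\right) \frac{1}{2} = - \frac{63}{2}$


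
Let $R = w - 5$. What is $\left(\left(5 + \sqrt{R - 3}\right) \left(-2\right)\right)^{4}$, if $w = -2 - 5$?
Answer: $-22400 + 3200 i \sqrt{15} \approx -22400.0 + 12394.0 i$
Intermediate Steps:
$w = -7$
$R = -12$ ($R = -7 - 5 = -12$)
$\left(\left(5 + \sqrt{R - 3}\right) \left(-2\right)\right)^{4} = \left(\left(5 + \sqrt{-12 - 3}\right) \left(-2\right)\right)^{4} = \left(\left(5 + \sqrt{-15}\right) \left(-2\right)\right)^{4} = \left(\left(5 + i \sqrt{15}\right) \left(-2\right)\right)^{4} = \left(-10 - 2 i \sqrt{15}\right)^{4}$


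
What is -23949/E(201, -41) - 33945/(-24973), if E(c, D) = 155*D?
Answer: 813798852/158703415 ≈ 5.1278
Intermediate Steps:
-23949/E(201, -41) - 33945/(-24973) = -23949/(155*(-41)) - 33945/(-24973) = -23949/(-6355) - 33945*(-1/24973) = -23949*(-1/6355) + 33945/24973 = 23949/6355 + 33945/24973 = 813798852/158703415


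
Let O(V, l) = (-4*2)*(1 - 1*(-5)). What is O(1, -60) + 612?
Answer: 564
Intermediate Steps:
O(V, l) = -48 (O(V, l) = -8*(1 + 5) = -8*6 = -48)
O(1, -60) + 612 = -48 + 612 = 564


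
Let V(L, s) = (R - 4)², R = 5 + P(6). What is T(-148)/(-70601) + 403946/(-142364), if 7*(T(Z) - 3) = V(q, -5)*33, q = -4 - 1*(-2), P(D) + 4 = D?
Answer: -99839106287/35178642674 ≈ -2.8381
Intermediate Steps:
P(D) = -4 + D
q = -2 (q = -4 + 2 = -2)
R = 7 (R = 5 + (-4 + 6) = 5 + 2 = 7)
V(L, s) = 9 (V(L, s) = (7 - 4)² = 3² = 9)
T(Z) = 318/7 (T(Z) = 3 + (9*33)/7 = 3 + (⅐)*297 = 3 + 297/7 = 318/7)
T(-148)/(-70601) + 403946/(-142364) = (318/7)/(-70601) + 403946/(-142364) = (318/7)*(-1/70601) + 403946*(-1/142364) = -318/494207 - 201973/71182 = -99839106287/35178642674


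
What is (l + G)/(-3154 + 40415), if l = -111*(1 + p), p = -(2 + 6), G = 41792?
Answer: 42569/37261 ≈ 1.1425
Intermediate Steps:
p = -8 (p = -1*8 = -8)
l = 777 (l = -111*(1 - 8) = -111*(-7) = 777)
(l + G)/(-3154 + 40415) = (777 + 41792)/(-3154 + 40415) = 42569/37261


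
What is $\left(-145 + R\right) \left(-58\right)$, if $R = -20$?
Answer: $9570$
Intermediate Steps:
$\left(-145 + R\right) \left(-58\right) = \left(-145 - 20\right) \left(-58\right) = \left(-165\right) \left(-58\right) = 9570$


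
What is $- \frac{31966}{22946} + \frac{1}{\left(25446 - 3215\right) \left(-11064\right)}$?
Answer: $- \frac{357385379195}{256540226712} \approx -1.3931$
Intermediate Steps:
$- \frac{31966}{22946} + \frac{1}{\left(25446 - 3215\right) \left(-11064\right)} = \left(-31966\right) \frac{1}{22946} + \frac{1}{22231} \left(- \frac{1}{11064}\right) = - \frac{1453}{1043} + \frac{1}{22231} \left(- \frac{1}{11064}\right) = - \frac{1453}{1043} - \frac{1}{245963784} = - \frac{357385379195}{256540226712}$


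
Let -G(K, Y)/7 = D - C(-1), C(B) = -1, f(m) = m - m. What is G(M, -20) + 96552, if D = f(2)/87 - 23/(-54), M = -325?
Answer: 5213269/54 ≈ 96542.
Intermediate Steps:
f(m) = 0
D = 23/54 (D = 0/87 - 23/(-54) = 0*(1/87) - 23*(-1/54) = 0 + 23/54 = 23/54 ≈ 0.42593)
G(K, Y) = -539/54 (G(K, Y) = -7*(23/54 - 1*(-1)) = -7*(23/54 + 1) = -7*77/54 = -539/54)
G(M, -20) + 96552 = -539/54 + 96552 = 5213269/54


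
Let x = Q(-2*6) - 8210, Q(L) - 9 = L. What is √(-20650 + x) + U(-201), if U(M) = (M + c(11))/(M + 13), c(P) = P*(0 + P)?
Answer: 20/47 + 3*I*√3207 ≈ 0.42553 + 169.89*I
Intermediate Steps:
Q(L) = 9 + L
c(P) = P² (c(P) = P*P = P²)
x = -8213 (x = (9 - 2*6) - 8210 = (9 - 12) - 8210 = -3 - 8210 = -8213)
U(M) = (121 + M)/(13 + M) (U(M) = (M + 11²)/(M + 13) = (M + 121)/(13 + M) = (121 + M)/(13 + M))
√(-20650 + x) + U(-201) = √(-20650 - 8213) + (121 - 201)/(13 - 201) = √(-28863) - 80/(-188) = 3*I*√3207 - 1/188*(-80) = 3*I*√3207 + 20/47 = 20/47 + 3*I*√3207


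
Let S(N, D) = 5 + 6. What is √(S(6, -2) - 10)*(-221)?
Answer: -221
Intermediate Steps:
S(N, D) = 11
√(S(6, -2) - 10)*(-221) = √(11 - 10)*(-221) = √1*(-221) = 1*(-221) = -221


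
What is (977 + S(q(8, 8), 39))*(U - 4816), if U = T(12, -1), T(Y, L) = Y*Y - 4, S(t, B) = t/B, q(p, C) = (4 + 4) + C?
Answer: -178244444/39 ≈ -4.5704e+6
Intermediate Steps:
q(p, C) = 8 + C
T(Y, L) = -4 + Y**2 (T(Y, L) = Y**2 - 4 = -4 + Y**2)
U = 140 (U = -4 + 12**2 = -4 + 144 = 140)
(977 + S(q(8, 8), 39))*(U - 4816) = (977 + (8 + 8)/39)*(140 - 4816) = (977 + 16*(1/39))*(-4676) = (977 + 16/39)*(-4676) = (38119/39)*(-4676) = -178244444/39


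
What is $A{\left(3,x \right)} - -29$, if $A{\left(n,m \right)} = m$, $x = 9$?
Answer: $38$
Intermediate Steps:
$A{\left(3,x \right)} - -29 = 9 - -29 = 9 + 29 = 38$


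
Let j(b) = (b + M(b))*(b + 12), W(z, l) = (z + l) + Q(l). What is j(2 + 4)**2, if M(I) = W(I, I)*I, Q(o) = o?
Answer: 4210704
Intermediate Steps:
W(z, l) = z + 2*l (W(z, l) = (z + l) + l = (l + z) + l = z + 2*l)
M(I) = 3*I**2 (M(I) = (I + 2*I)*I = (3*I)*I = 3*I**2)
j(b) = (12 + b)*(b + 3*b**2) (j(b) = (b + 3*b**2)*(b + 12) = (b + 3*b**2)*(12 + b) = (12 + b)*(b + 3*b**2))
j(2 + 4)**2 = ((2 + 4)*(12 + 3*(2 + 4)**2 + 37*(2 + 4)))**2 = (6*(12 + 3*6**2 + 37*6))**2 = (6*(12 + 3*36 + 222))**2 = (6*(12 + 108 + 222))**2 = (6*342)**2 = 2052**2 = 4210704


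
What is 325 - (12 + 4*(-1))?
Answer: 317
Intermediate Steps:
325 - (12 + 4*(-1)) = 325 - (12 - 4) = 325 - 1*8 = 325 - 8 = 317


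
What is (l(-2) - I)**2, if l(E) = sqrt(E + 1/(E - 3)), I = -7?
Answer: (35 + I*sqrt(55))**2/25 ≈ 46.8 + 20.765*I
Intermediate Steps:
l(E) = sqrt(E + 1/(-3 + E))
(l(-2) - I)**2 = (sqrt((1 - 2*(-3 - 2))/(-3 - 2)) - 1*(-7))**2 = (sqrt((1 - 2*(-5))/(-5)) + 7)**2 = (sqrt(-(1 + 10)/5) + 7)**2 = (sqrt(-1/5*11) + 7)**2 = (sqrt(-11/5) + 7)**2 = (I*sqrt(55)/5 + 7)**2 = (7 + I*sqrt(55)/5)**2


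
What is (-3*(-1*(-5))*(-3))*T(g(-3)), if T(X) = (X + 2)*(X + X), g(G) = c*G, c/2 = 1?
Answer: 2160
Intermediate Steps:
c = 2 (c = 2*1 = 2)
g(G) = 2*G
T(X) = 2*X*(2 + X) (T(X) = (2 + X)*(2*X) = 2*X*(2 + X))
(-3*(-1*(-5))*(-3))*T(g(-3)) = (-3*(-1*(-5))*(-3))*(2*(2*(-3))*(2 + 2*(-3))) = (-15*(-3))*(2*(-6)*(2 - 6)) = (-3*(-15))*(2*(-6)*(-4)) = 45*48 = 2160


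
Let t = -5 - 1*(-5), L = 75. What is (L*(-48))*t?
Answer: 0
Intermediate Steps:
t = 0 (t = -5 + 5 = 0)
(L*(-48))*t = (75*(-48))*0 = -3600*0 = 0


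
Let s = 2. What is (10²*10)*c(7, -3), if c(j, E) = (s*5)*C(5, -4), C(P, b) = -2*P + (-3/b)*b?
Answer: -130000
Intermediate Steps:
C(P, b) = -3 - 2*P (C(P, b) = -2*P - 3 = -3 - 2*P)
c(j, E) = -130 (c(j, E) = (2*5)*(-3 - 2*5) = 10*(-3 - 10) = 10*(-13) = -130)
(10²*10)*c(7, -3) = (10²*10)*(-130) = (100*10)*(-130) = 1000*(-130) = -130000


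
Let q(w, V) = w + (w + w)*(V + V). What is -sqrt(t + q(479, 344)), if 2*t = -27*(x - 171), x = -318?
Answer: -9*sqrt(32898)/2 ≈ -816.20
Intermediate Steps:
q(w, V) = w + 4*V*w (q(w, V) = w + (2*w)*(2*V) = w + 4*V*w)
t = 13203/2 (t = (-27*(-318 - 171))/2 = (-27*(-489))/2 = (1/2)*13203 = 13203/2 ≈ 6601.5)
-sqrt(t + q(479, 344)) = -sqrt(13203/2 + 479*(1 + 4*344)) = -sqrt(13203/2 + 479*(1 + 1376)) = -sqrt(13203/2 + 479*1377) = -sqrt(13203/2 + 659583) = -sqrt(1332369/2) = -9*sqrt(32898)/2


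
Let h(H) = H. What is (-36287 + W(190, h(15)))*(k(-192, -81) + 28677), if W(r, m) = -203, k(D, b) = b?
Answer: -1043468040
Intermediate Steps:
(-36287 + W(190, h(15)))*(k(-192, -81) + 28677) = (-36287 - 203)*(-81 + 28677) = -36490*28596 = -1043468040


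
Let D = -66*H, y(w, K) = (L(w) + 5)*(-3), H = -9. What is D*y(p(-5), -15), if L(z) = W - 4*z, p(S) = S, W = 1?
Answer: -46332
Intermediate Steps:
L(z) = 1 - 4*z
y(w, K) = -18 + 12*w (y(w, K) = ((1 - 4*w) + 5)*(-3) = (6 - 4*w)*(-3) = -18 + 12*w)
D = 594 (D = -66*(-9) = 594)
D*y(p(-5), -15) = 594*(-18 + 12*(-5)) = 594*(-18 - 60) = 594*(-78) = -46332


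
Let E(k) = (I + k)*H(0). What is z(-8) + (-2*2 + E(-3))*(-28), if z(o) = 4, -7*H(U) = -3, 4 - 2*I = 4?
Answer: 152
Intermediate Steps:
I = 0 (I = 2 - ½*4 = 2 - 2 = 0)
H(U) = 3/7 (H(U) = -⅐*(-3) = 3/7)
E(k) = 3*k/7 (E(k) = (0 + k)*(3/7) = k*(3/7) = 3*k/7)
z(-8) + (-2*2 + E(-3))*(-28) = 4 + (-2*2 + (3/7)*(-3))*(-28) = 4 + (-4 - 9/7)*(-28) = 4 - 37/7*(-28) = 4 + 148 = 152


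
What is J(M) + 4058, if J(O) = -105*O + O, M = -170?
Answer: 21738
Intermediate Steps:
J(O) = -104*O
J(M) + 4058 = -104*(-170) + 4058 = 17680 + 4058 = 21738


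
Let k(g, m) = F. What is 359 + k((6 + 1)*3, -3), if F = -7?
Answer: 352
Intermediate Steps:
k(g, m) = -7
359 + k((6 + 1)*3, -3) = 359 - 7 = 352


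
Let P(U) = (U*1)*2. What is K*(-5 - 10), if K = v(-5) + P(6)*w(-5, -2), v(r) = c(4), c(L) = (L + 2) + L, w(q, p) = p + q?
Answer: 1110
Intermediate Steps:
P(U) = 2*U (P(U) = U*2 = 2*U)
c(L) = 2 + 2*L (c(L) = (2 + L) + L = 2 + 2*L)
v(r) = 10 (v(r) = 2 + 2*4 = 2 + 8 = 10)
K = -74 (K = 10 + (2*6)*(-2 - 5) = 10 + 12*(-7) = 10 - 84 = -74)
K*(-5 - 10) = -74*(-5 - 10) = -74*(-15) = 1110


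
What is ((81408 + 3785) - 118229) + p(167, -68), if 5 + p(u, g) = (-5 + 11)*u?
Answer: -32039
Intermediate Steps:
p(u, g) = -5 + 6*u (p(u, g) = -5 + (-5 + 11)*u = -5 + 6*u)
((81408 + 3785) - 118229) + p(167, -68) = ((81408 + 3785) - 118229) + (-5 + 6*167) = (85193 - 118229) + (-5 + 1002) = -33036 + 997 = -32039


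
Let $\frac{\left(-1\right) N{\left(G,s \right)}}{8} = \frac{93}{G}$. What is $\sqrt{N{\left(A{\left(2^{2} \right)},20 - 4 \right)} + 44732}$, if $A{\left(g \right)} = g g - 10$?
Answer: $8 \sqrt{697} \approx 211.21$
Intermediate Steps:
$A{\left(g \right)} = -10 + g^{2}$ ($A{\left(g \right)} = g^{2} - 10 = -10 + g^{2}$)
$N{\left(G,s \right)} = - \frac{744}{G}$ ($N{\left(G,s \right)} = - 8 \frac{93}{G} = - \frac{744}{G}$)
$\sqrt{N{\left(A{\left(2^{2} \right)},20 - 4 \right)} + 44732} = \sqrt{- \frac{744}{-10 + \left(2^{2}\right)^{2}} + 44732} = \sqrt{- \frac{744}{-10 + 4^{2}} + 44732} = \sqrt{- \frac{744}{-10 + 16} + 44732} = \sqrt{- \frac{744}{6} + 44732} = \sqrt{\left(-744\right) \frac{1}{6} + 44732} = \sqrt{-124 + 44732} = \sqrt{44608} = 8 \sqrt{697}$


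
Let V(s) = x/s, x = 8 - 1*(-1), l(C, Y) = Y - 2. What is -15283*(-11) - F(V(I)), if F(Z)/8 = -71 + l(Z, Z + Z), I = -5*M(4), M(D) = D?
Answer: 843521/5 ≈ 1.6870e+5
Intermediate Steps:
l(C, Y) = -2 + Y
I = -20 (I = -5*4 = -20)
x = 9 (x = 8 + 1 = 9)
V(s) = 9/s
F(Z) = -584 + 16*Z (F(Z) = 8*(-71 + (-2 + (Z + Z))) = 8*(-71 + (-2 + 2*Z)) = 8*(-73 + 2*Z) = -584 + 16*Z)
-15283*(-11) - F(V(I)) = -15283*(-11) - (-584 + 16*(9/(-20))) = 168113 - (-584 + 16*(9*(-1/20))) = 168113 - (-584 + 16*(-9/20)) = 168113 - (-584 - 36/5) = 168113 - 1*(-2956/5) = 168113 + 2956/5 = 843521/5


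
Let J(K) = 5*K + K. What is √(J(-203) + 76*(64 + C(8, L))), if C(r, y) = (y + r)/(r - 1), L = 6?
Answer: 3*√422 ≈ 61.628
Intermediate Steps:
C(r, y) = (r + y)/(-1 + r)
J(K) = 6*K
√(J(-203) + 76*(64 + C(8, L))) = √(6*(-203) + 76*(64 + (8 + 6)/(-1 + 8))) = √(-1218 + 76*(64 + 14/7)) = √(-1218 + 76*(64 + (⅐)*14)) = √(-1218 + 76*(64 + 2)) = √(-1218 + 76*66) = √(-1218 + 5016) = √3798 = 3*√422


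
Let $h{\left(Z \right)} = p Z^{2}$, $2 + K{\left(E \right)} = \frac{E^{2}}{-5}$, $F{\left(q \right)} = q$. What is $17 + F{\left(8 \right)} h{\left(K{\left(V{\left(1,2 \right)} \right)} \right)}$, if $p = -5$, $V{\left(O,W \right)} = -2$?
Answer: $- \frac{1483}{5} \approx -296.6$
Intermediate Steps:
$K{\left(E \right)} = -2 - \frac{E^{2}}{5}$ ($K{\left(E \right)} = -2 + \frac{E^{2}}{-5} = -2 - \frac{E^{2}}{5}$)
$h{\left(Z \right)} = - 5 Z^{2}$
$17 + F{\left(8 \right)} h{\left(K{\left(V{\left(1,2 \right)} \right)} \right)} = 17 + 8 \left(- 5 \left(-2 - \frac{\left(-2\right)^{2}}{5}\right)^{2}\right) = 17 + 8 \left(- 5 \left(-2 - \frac{4}{5}\right)^{2}\right) = 17 + 8 \left(- 5 \left(- \frac{14}{5}\right)^{2}\right) = 17 + 8 \left(\left(-5\right) \frac{196}{25}\right) = 17 + 8 \left(- \frac{196}{5}\right) = 17 - \frac{1568}{5} = - \frac{1483}{5}$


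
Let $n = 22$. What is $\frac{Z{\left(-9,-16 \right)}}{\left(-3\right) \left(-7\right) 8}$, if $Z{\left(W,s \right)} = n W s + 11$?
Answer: $\frac{3179}{168} \approx 18.923$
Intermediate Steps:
$Z{\left(W,s \right)} = 11 + 22 W s$ ($Z{\left(W,s \right)} = 22 W s + 11 = 11 + 22 W s$)
$\frac{Z{\left(-9,-16 \right)}}{\left(-3\right) \left(-7\right) 8} = \frac{11 + 22 \left(-9\right) \left(-16\right)}{\left(-3\right) \left(-7\right) 8} = \frac{11 + 3168}{21 \cdot 8} = \frac{3179}{168}$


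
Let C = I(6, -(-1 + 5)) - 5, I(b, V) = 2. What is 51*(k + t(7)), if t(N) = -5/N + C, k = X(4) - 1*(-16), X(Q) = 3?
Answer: 5457/7 ≈ 779.57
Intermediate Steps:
C = -3 (C = 2 - 5 = -3)
k = 19 (k = 3 - 1*(-16) = 3 + 16 = 19)
t(N) = -3 - 5/N (t(N) = -5/N - 3 = -3 - 5/N)
51*(k + t(7)) = 51*(19 + (-3 - 5/7)) = 51*(19 - 26/7) = 51*(107/7) = 5457/7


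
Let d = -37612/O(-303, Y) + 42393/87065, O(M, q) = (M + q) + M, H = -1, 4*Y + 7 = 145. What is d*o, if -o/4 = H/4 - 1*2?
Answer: 6597832759/11057255 ≈ 596.70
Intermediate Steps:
Y = 69/2 (Y = -7/4 + (1/4)*145 = -7/4 + 145/4 = 69/2 ≈ 34.500)
O(M, q) = q + 2*M
o = 9 (o = -4*(-1/4 - 1*2) = -4*(-1*1/4 - 2) = -4*(-1/4 - 2) = -4*(-9/4) = 9)
d = 6597832759/99515295 (d = -37612/(69/2 + 2*(-303)) + 42393/87065 = -37612/(69/2 - 606) + 42393*(1/87065) = -37612/(-1143/2) + 42393/87065 = -37612*(-2/1143) + 42393/87065 = 75224/1143 + 42393/87065 = 6597832759/99515295 ≈ 66.300)
d*o = (6597832759/99515295)*9 = 6597832759/11057255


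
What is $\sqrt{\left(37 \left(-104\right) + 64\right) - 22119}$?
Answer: $i \sqrt{25903} \approx 160.94 i$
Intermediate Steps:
$\sqrt{\left(37 \left(-104\right) + 64\right) - 22119} = \sqrt{\left(-3848 + 64\right) - 22119} = \sqrt{-3784 - 22119} = \sqrt{-25903} = i \sqrt{25903}$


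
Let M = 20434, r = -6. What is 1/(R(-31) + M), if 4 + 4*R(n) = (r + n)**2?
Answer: 4/83101 ≈ 4.8134e-5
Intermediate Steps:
R(n) = -1 + (-6 + n)**2/4
1/(R(-31) + M) = 1/((-1 + (-6 - 31)**2/4) + 20434) = 1/((-1 + (1/4)*(-37)**2) + 20434) = 1/((-1 + (1/4)*1369) + 20434) = 1/((-1 + 1369/4) + 20434) = 1/(1365/4 + 20434) = 1/(83101/4) = 4/83101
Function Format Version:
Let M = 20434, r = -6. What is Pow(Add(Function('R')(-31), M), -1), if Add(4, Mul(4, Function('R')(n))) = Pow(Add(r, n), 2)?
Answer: Rational(4, 83101) ≈ 4.8134e-5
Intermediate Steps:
Function('R')(n) = Add(-1, Mul(Rational(1, 4), Pow(Add(-6, n), 2)))
Pow(Add(Function('R')(-31), M), -1) = Pow(Add(Add(-1, Mul(Rational(1, 4), Pow(Add(-6, -31), 2))), 20434), -1) = Pow(Add(Add(-1, Mul(Rational(1, 4), Pow(-37, 2))), 20434), -1) = Pow(Add(Add(-1, Mul(Rational(1, 4), 1369)), 20434), -1) = Pow(Add(Add(-1, Rational(1369, 4)), 20434), -1) = Pow(Add(Rational(1365, 4), 20434), -1) = Pow(Rational(83101, 4), -1) = Rational(4, 83101)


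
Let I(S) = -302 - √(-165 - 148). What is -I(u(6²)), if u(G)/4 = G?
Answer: 302 + I*√313 ≈ 302.0 + 17.692*I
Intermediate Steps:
u(G) = 4*G
I(S) = -302 - I*√313 (I(S) = -302 - √(-313) = -302 - I*√313)
-I(u(6²)) = -(-302 - I*√313) = 302 + I*√313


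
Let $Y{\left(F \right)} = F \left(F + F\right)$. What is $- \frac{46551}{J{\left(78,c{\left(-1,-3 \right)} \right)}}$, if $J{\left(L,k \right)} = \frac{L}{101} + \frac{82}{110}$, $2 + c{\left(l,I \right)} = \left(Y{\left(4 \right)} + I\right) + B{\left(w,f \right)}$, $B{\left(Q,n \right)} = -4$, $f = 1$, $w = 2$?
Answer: $- \frac{258590805}{8431} \approx -30671.0$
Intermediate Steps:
$Y{\left(F \right)} = 2 F^{2}$ ($Y{\left(F \right)} = F 2 F = 2 F^{2}$)
$c{\left(l,I \right)} = 26 + I$ ($c{\left(l,I \right)} = -2 + \left(\left(2 \cdot 4^{2} + I\right) - 4\right) = -2 + \left(\left(2 \cdot 16 + I\right) - 4\right) = -2 + \left(\left(32 + I\right) - 4\right) = -2 + \left(28 + I\right) = 26 + I$)
$J{\left(L,k \right)} = \frac{41}{55} + \frac{L}{101}$ ($J{\left(L,k \right)} = L \frac{1}{101} + 82 \cdot \frac{1}{110} = \frac{L}{101} + \frac{41}{55} = \frac{41}{55} + \frac{L}{101}$)
$- \frac{46551}{J{\left(78,c{\left(-1,-3 \right)} \right)}} = - \frac{46551}{\frac{41}{55} + \frac{1}{101} \cdot 78} = - \frac{46551}{\frac{41}{55} + \frac{78}{101}} = - \frac{46551}{\frac{8431}{5555}} = \left(-46551\right) \frac{5555}{8431} = - \frac{258590805}{8431}$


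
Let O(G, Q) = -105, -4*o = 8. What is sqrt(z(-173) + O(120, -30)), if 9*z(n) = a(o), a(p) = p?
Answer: I*sqrt(947)/3 ≈ 10.258*I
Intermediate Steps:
o = -2 (o = -1/4*8 = -2)
z(n) = -2/9 (z(n) = (1/9)*(-2) = -2/9)
sqrt(z(-173) + O(120, -30)) = sqrt(-2/9 - 105) = sqrt(-947/9) = I*sqrt(947)/3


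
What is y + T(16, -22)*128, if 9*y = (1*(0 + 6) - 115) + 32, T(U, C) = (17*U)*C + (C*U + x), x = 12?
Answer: -7285325/9 ≈ -8.0948e+5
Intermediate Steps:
T(U, C) = 12 + 18*C*U (T(U, C) = (17*U)*C + (C*U + 12) = 17*C*U + (12 + C*U) = 12 + 18*C*U)
y = -77/9 (y = ((1*(0 + 6) - 115) + 32)/9 = ((1*6 - 115) + 32)/9 = ((6 - 115) + 32)/9 = (-109 + 32)/9 = (⅑)*(-77) = -77/9 ≈ -8.5556)
y + T(16, -22)*128 = -77/9 + (12 + 18*(-22)*16)*128 = -77/9 + (12 - 6336)*128 = -77/9 - 6324*128 = -77/9 - 809472 = -7285325/9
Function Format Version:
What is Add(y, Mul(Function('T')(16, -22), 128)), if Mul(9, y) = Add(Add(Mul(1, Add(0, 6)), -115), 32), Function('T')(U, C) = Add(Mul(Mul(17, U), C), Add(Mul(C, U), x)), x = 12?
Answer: Rational(-7285325, 9) ≈ -8.0948e+5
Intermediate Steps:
Function('T')(U, C) = Add(12, Mul(18, C, U)) (Function('T')(U, C) = Add(Mul(Mul(17, U), C), Add(Mul(C, U), 12)) = Add(Mul(17, C, U), Add(12, Mul(C, U))) = Add(12, Mul(18, C, U)))
y = Rational(-77, 9) (y = Mul(Rational(1, 9), Add(Add(Mul(1, Add(0, 6)), -115), 32)) = Mul(Rational(1, 9), Add(Add(Mul(1, 6), -115), 32)) = Mul(Rational(1, 9), Add(Add(6, -115), 32)) = Mul(Rational(1, 9), Add(-109, 32)) = Mul(Rational(1, 9), -77) = Rational(-77, 9) ≈ -8.5556)
Add(y, Mul(Function('T')(16, -22), 128)) = Add(Rational(-77, 9), Mul(Add(12, Mul(18, -22, 16)), 128)) = Add(Rational(-77, 9), Mul(Add(12, -6336), 128)) = Add(Rational(-77, 9), Mul(-6324, 128)) = Add(Rational(-77, 9), -809472) = Rational(-7285325, 9)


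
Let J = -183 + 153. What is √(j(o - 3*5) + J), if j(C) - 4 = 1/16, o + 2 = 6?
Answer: I*√415/4 ≈ 5.0929*I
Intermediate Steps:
o = 4 (o = -2 + 6 = 4)
J = -30
j(C) = 65/16 (j(C) = 4 + 1/16 = 65/16)
√(j(o - 3*5) + J) = √(65/16 - 30) = √(-415/16) = I*√415/4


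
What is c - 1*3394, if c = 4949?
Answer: 1555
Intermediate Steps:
c - 1*3394 = 4949 - 1*3394 = 4949 - 3394 = 1555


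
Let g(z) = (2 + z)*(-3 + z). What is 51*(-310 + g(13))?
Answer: -8160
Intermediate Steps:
g(z) = (-3 + z)*(2 + z)
51*(-310 + g(13)) = 51*(-310 + (-6 + 13² - 1*13)) = 51*(-310 + (-6 + 169 - 13)) = 51*(-310 + 150) = 51*(-160) = -8160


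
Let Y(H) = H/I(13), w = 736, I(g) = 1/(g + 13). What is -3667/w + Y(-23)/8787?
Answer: -32662057/6467232 ≈ -5.0504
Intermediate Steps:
I(g) = 1/(13 + g)
Y(H) = 26*H (Y(H) = H/(1/(13 + 13)) = H/(1/26) = H*26 = 26*H)
-3667/w + Y(-23)/8787 = -3667/736 + (26*(-23))/8787 = -3667*1/736 - 598*1/8787 = -3667/736 - 598/8787 = -32662057/6467232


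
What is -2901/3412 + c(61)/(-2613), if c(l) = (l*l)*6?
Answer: -27918875/2971852 ≈ -9.3944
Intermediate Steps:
c(l) = 6*l**2 (c(l) = l**2*6 = 6*l**2)
-2901/3412 + c(61)/(-2613) = -2901/3412 + (6*61**2)/(-2613) = -2901*1/3412 + (6*3721)*(-1/2613) = -2901/3412 + 22326*(-1/2613) = -2901/3412 - 7442/871 = -27918875/2971852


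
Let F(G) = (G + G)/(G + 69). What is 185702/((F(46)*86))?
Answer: 464255/172 ≈ 2699.2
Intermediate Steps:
F(G) = 2*G/(69 + G) (F(G) = (2*G)/(69 + G) = 2*G/(69 + G))
185702/((F(46)*86)) = 185702/(((2*46/(69 + 46))*86)) = 185702/(((2*46/115)*86)) = 185702/(((2*46*(1/115))*86)) = 185702/(((⅘)*86)) = 185702/(344/5) = 185702*(5/344) = 464255/172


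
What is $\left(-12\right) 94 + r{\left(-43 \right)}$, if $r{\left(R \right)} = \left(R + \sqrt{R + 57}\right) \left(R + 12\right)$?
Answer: $205 - 31 \sqrt{14} \approx 89.009$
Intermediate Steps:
$r{\left(R \right)} = \left(12 + R\right) \left(R + \sqrt{57 + R}\right)$ ($r{\left(R \right)} = \left(R + \sqrt{57 + R}\right) \left(12 + R\right) = \left(12 + R\right) \left(R + \sqrt{57 + R}\right)$)
$\left(-12\right) 94 + r{\left(-43 \right)} = \left(-12\right) 94 + \left(\left(-43\right)^{2} + 12 \left(-43\right) + 12 \sqrt{57 - 43} - 43 \sqrt{57 - 43}\right) = -1128 + \left(1849 - 516 + 12 \sqrt{14} - 43 \sqrt{14}\right) = -1128 + \left(1333 - 31 \sqrt{14}\right) = 205 - 31 \sqrt{14}$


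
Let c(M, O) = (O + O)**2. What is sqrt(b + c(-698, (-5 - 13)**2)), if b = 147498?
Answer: sqrt(567402) ≈ 753.26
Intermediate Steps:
c(M, O) = 4*O**2 (c(M, O) = (2*O)**2 = 4*O**2)
sqrt(b + c(-698, (-5 - 13)**2)) = sqrt(147498 + 4*((-5 - 13)**2)**2) = sqrt(147498 + 4*((-18)**2)**2) = sqrt(147498 + 4*324**2) = sqrt(147498 + 4*104976) = sqrt(147498 + 419904) = sqrt(567402)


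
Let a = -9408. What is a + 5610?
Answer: -3798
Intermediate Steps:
a + 5610 = -9408 + 5610 = -3798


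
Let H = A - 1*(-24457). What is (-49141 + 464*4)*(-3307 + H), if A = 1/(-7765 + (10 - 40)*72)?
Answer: -1985154324293/1985 ≈ -1.0001e+9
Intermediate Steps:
A = -1/9925 (A = 1/(-7765 - 30*72) = 1/(-7765 - 2160) = 1/(-9925) = -1/9925 ≈ -0.00010076)
H = 242735724/9925 (H = -1/9925 - 1*(-24457) = -1/9925 + 24457 = 242735724/9925 ≈ 24457.)
(-49141 + 464*4)*(-3307 + H) = (-49141 + 464*4)*(-3307 + 242735724/9925) = (-49141 + 1856)*(209913749/9925) = -47285*209913749/9925 = -1985154324293/1985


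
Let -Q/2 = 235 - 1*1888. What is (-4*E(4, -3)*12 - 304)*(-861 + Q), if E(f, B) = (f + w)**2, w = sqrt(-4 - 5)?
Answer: -1564800 - 2816640*I ≈ -1.5648e+6 - 2.8166e+6*I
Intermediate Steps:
Q = 3306 (Q = -2*(235 - 1*1888) = -2*(235 - 1888) = -2*(-1653) = 3306)
w = 3*I (w = sqrt(-9) = 3*I ≈ 3.0*I)
E(f, B) = (f + 3*I)**2
(-4*E(4, -3)*12 - 304)*(-861 + Q) = (-4*(4 + 3*I)**2*12 - 304)*(-861 + 3306) = (-48*(4 + 3*I)**2 - 304)*2445 = (-304 - 48*(4 + 3*I)**2)*2445 = -743280 - 117360*(4 + 3*I)**2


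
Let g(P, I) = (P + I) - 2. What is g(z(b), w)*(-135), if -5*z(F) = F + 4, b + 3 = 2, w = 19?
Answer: -2214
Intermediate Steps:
b = -1 (b = -3 + 2 = -1)
z(F) = -⅘ - F/5 (z(F) = -(F + 4)/5 = -(4 + F)/5 = -⅘ - F/5)
g(P, I) = -2 + I + P (g(P, I) = (I + P) - 2 = -2 + I + P)
g(z(b), w)*(-135) = (-2 + 19 + (-⅘ - ⅕*(-1)))*(-135) = (-2 + 19 + (-⅘ + ⅕))*(-135) = (-2 + 19 - ⅗)*(-135) = (82/5)*(-135) = -2214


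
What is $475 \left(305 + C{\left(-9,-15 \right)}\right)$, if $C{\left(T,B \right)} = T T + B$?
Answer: $176225$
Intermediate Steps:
$C{\left(T,B \right)} = B + T^{2}$ ($C{\left(T,B \right)} = T^{2} + B = B + T^{2}$)
$475 \left(305 + C{\left(-9,-15 \right)}\right) = 475 \left(305 - \left(15 - \left(-9\right)^{2}\right)\right) = 475 \left(305 + \left(-15 + 81\right)\right) = 475 \left(305 + 66\right) = 475 \cdot 371 = 176225$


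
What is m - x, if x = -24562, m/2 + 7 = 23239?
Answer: 71026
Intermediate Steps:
m = 46464 (m = -14 + 2*23239 = -14 + 46478 = 46464)
m - x = 46464 - 1*(-24562) = 46464 + 24562 = 71026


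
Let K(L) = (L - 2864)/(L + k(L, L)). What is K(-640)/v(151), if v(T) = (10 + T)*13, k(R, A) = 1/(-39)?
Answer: 10512/4018721 ≈ 0.0026158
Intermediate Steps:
k(R, A) = -1/39
v(T) = 130 + 13*T
K(L) = (-2864 + L)/(-1/39 + L) (K(L) = (L - 2864)/(L - 1/39) = (-2864 + L)/(-1/39 + L))
K(-640)/v(151) = (39*(-2864 - 640)/(-1 + 39*(-640)))/(130 + 13*151) = (39*(-3504)/(-1 - 24960))/(130 + 1963) = (39*(-3504)/(-24961))/2093 = (39*(-1/24961)*(-3504))*(1/2093) = (136656/24961)*(1/2093) = 10512/4018721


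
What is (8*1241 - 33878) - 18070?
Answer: -42020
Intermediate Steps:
(8*1241 - 33878) - 18070 = (9928 - 33878) - 18070 = -23950 - 18070 = -42020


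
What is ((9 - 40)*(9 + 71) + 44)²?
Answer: 5934096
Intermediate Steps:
((9 - 40)*(9 + 71) + 44)² = (-31*80 + 44)² = (-2480 + 44)² = (-2436)² = 5934096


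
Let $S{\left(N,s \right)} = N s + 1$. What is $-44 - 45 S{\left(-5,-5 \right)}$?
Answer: $-1214$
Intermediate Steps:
$S{\left(N,s \right)} = 1 + N s$
$-44 - 45 S{\left(-5,-5 \right)} = -44 - 45 \left(1 - -25\right) = -44 - 45 \left(1 + 25\right) = -44 - 1170 = -1214$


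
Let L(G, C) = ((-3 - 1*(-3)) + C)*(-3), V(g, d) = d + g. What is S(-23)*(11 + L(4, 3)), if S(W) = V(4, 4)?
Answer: 16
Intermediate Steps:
L(G, C) = -3*C (L(G, C) = ((-3 + 3) + C)*(-3) = (0 + C)*(-3) = C*(-3) = -3*C)
S(W) = 8 (S(W) = 4 + 4 = 8)
S(-23)*(11 + L(4, 3)) = 8*(11 - 3*3) = 8*(11 - 9) = 8*2 = 16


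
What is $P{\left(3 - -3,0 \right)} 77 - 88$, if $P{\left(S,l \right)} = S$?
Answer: $374$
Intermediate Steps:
$P{\left(3 - -3,0 \right)} 77 - 88 = \left(3 - -3\right) 77 - 88 = \left(3 + 3\right) 77 - 88 = 6 \cdot 77 - 88 = 462 - 88 = 374$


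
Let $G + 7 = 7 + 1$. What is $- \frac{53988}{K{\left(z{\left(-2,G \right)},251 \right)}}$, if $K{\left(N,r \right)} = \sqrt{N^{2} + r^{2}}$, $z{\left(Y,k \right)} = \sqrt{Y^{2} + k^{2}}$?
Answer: $- \frac{8998 \sqrt{63006}}{10501} \approx -215.08$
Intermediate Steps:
$G = 1$ ($G = -7 + \left(7 + 1\right) = -7 + 8 = 1$)
$- \frac{53988}{K{\left(z{\left(-2,G \right)},251 \right)}} = - \frac{53988}{\sqrt{\left(\sqrt{\left(-2\right)^{2} + 1^{2}}\right)^{2} + 251^{2}}} = - \frac{53988}{\sqrt{\left(\sqrt{4 + 1}\right)^{2} + 63001}} = - \frac{53988}{\sqrt{\left(\sqrt{5}\right)^{2} + 63001}} = - \frac{53988}{\sqrt{5 + 63001}} = - \frac{53988}{\sqrt{63006}} = - 53988 \frac{\sqrt{63006}}{63006} = - \frac{8998 \sqrt{63006}}{10501}$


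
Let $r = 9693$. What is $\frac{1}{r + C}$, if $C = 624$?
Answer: $\frac{1}{10317} \approx 9.6927 \cdot 10^{-5}$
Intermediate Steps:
$\frac{1}{r + C} = \frac{1}{9693 + 624} = \frac{1}{10317}$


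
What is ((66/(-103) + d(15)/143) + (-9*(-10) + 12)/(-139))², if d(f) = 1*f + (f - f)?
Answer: 6757322265225/4191564223561 ≈ 1.6121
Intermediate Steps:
d(f) = f (d(f) = f + 0 = f)
((66/(-103) + d(15)/143) + (-9*(-10) + 12)/(-139))² = ((66/(-103) + 15/143) + (-9*(-10) + 12)/(-139))² = ((66*(-1/103) + 15*(1/143)) + (90 + 12)*(-1/139))² = ((-66/103 + 15/143) + 102*(-1/139))² = (-7893/14729 - 102/139)² = (-2599485/2047331)² = 6757322265225/4191564223561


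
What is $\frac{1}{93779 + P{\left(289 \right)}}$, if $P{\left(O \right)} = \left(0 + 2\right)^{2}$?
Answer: $\frac{1}{93783} \approx 1.0663 \cdot 10^{-5}$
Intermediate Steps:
$P{\left(O \right)} = 4$ ($P{\left(O \right)} = 2^{2} = 4$)
$\frac{1}{93779 + P{\left(289 \right)}} = \frac{1}{93779 + 4} = \frac{1}{93783}$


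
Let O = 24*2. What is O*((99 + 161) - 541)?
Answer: -13488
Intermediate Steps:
O = 48
O*((99 + 161) - 541) = 48*((99 + 161) - 541) = 48*(260 - 541) = 48*(-281) = -13488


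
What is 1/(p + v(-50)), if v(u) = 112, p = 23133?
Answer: 1/23245 ≈ 4.3020e-5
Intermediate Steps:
1/(p + v(-50)) = 1/(23133 + 112) = 1/23245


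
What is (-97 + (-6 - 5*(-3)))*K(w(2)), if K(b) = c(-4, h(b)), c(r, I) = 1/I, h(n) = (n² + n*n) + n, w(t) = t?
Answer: -44/5 ≈ -8.8000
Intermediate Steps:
h(n) = n + 2*n² (h(n) = (n² + n²) + n = 2*n² + n = n + 2*n²)
K(b) = 1/(b*(1 + 2*b))
(-97 + (-6 - 5*(-3)))*K(w(2)) = (-97 + (-6 - 5*(-3)))*(1/(2*(1 + 2*2))) = (-97 + (-6 + 15))*(1/(2*(1 + 4))) = (-97 + 9)*((½)/5) = -44/5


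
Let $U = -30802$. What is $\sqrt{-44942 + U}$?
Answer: $12 i \sqrt{526} \approx 275.22 i$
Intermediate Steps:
$\sqrt{-44942 + U} = \sqrt{-44942 - 30802} = \sqrt{-75744} = 12 i \sqrt{526}$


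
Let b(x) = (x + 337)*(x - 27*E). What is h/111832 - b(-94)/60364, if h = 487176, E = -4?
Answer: 1814214975/421914178 ≈ 4.3000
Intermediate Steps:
b(x) = (108 + x)*(337 + x) (b(x) = (x + 337)*(x - 27*(-4)) = (337 + x)*(x + 108) = (337 + x)*(108 + x) = (108 + x)*(337 + x))
h/111832 - b(-94)/60364 = 487176/111832 - (36396 + (-94)² + 445*(-94))/60364 = 487176*(1/111832) - (36396 + 8836 - 41830)*(1/60364) = 60897/13979 - 1*3402*(1/60364) = 60897/13979 - 3402*1/60364 = 60897/13979 - 1701/30182 = 1814214975/421914178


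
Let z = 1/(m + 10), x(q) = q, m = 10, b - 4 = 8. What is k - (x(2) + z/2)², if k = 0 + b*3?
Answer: 51039/1600 ≈ 31.899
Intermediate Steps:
b = 12 (b = 4 + 8 = 12)
z = 1/20 (z = 1/(10 + 10) = 1/20 ≈ 0.050000)
k = 36 (k = 0 + 12*3 = 0 + 36 = 36)
k - (x(2) + z/2)² = 36 - (2 + (1/20)/2)² = 36 - (2 + (1/20)*(½))² = 36 - (2 + 1/40)² = 36 - (81/40)² = 36 - 1*6561/1600 = 36 - 6561/1600 = 51039/1600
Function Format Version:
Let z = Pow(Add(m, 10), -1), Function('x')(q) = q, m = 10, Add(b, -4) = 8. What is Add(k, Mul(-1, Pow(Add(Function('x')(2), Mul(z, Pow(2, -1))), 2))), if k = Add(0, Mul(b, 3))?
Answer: Rational(51039, 1600) ≈ 31.899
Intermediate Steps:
b = 12 (b = Add(4, 8) = 12)
z = Rational(1, 20) (z = Pow(Add(10, 10), -1) = Pow(20, -1) = Rational(1, 20) ≈ 0.050000)
k = 36 (k = Add(0, Mul(12, 3)) = Add(0, 36) = 36)
Add(k, Mul(-1, Pow(Add(Function('x')(2), Mul(z, Pow(2, -1))), 2))) = Add(36, Mul(-1, Pow(Add(2, Mul(Rational(1, 20), Pow(2, -1))), 2))) = Add(36, Mul(-1, Pow(Add(2, Mul(Rational(1, 20), Rational(1, 2))), 2))) = Add(36, Mul(-1, Pow(Add(2, Rational(1, 40)), 2))) = Add(36, Mul(-1, Pow(Rational(81, 40), 2))) = Add(36, Mul(-1, Rational(6561, 1600))) = Add(36, Rational(-6561, 1600)) = Rational(51039, 1600)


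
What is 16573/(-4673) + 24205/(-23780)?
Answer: -101443181/22224788 ≈ -4.5644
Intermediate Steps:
16573/(-4673) + 24205/(-23780) = 16573*(-1/4673) + 24205*(-1/23780) = -16573/4673 - 4841/4756 = -101443181/22224788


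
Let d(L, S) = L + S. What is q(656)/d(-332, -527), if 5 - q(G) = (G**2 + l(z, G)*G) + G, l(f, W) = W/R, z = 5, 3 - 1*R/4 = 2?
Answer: 538571/859 ≈ 626.97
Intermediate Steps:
R = 4 (R = 12 - 4*2 = 12 - 8 = 4)
l(f, W) = W/4
q(G) = 5 - G - 5*G**2/4 (q(G) = 5 - ((G**2 + (G/4)*G) + G) = 5 - ((G**2 + G**2/4) + G) = 5 - (5*G**2/4 + G) = 5 - (G + 5*G**2/4) = 5 + (-G - 5*G**2/4) = 5 - G - 5*G**2/4)
q(656)/d(-332, -527) = (5 - 1*656 - 5/4*656**2)/(-332 - 527) = (5 - 656 - 5/4*430336)/(-859) = (5 - 656 - 537920)*(-1/859) = -538571*(-1/859) = 538571/859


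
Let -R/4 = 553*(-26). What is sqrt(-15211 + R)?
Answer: sqrt(42301) ≈ 205.67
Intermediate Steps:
R = 57512 (R = -2212*(-26) = -4*(-14378) = 57512)
sqrt(-15211 + R) = sqrt(-15211 + 57512) = sqrt(42301)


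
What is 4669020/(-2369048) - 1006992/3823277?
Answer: -5059142290539/2264381682574 ≈ -2.2342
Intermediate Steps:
4669020/(-2369048) - 1006992/3823277 = 4669020*(-1/2369048) - 1006992*1/3823277 = -1167255/592262 - 1006992/3823277 = -5059142290539/2264381682574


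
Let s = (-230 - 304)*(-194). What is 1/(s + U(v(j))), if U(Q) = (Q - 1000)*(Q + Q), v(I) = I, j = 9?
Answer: 1/85758 ≈ 1.1661e-5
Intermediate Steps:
U(Q) = 2*Q*(-1000 + Q) (U(Q) = (-1000 + Q)*(2*Q) = 2*Q*(-1000 + Q))
s = 103596 (s = -534*(-194) = 103596)
1/(s + U(v(j))) = 1/(103596 + 2*9*(-1000 + 9)) = 1/(103596 + 2*9*(-991)) = 1/(103596 - 17838) = 1/85758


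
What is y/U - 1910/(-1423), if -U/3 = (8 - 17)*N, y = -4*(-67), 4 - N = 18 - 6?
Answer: 7799/76842 ≈ 0.10149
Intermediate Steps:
N = -8 (N = 4 - (18 - 6) = 4 - 1*12 = 4 - 12 = -8)
y = 268
U = -216 (U = -3*(8 - 17)*(-8) = -(-27)*(-8) = -3*72 = -216)
y/U - 1910/(-1423) = 268/(-216) - 1910/(-1423) = 268*(-1/216) - 1910*(-1/1423) = -67/54 + 1910/1423 = 7799/76842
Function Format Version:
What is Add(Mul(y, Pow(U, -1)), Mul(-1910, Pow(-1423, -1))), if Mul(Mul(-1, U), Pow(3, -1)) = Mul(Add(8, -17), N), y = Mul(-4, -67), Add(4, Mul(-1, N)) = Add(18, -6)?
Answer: Rational(7799, 76842) ≈ 0.10149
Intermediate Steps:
N = -8 (N = Add(4, Mul(-1, Add(18, -6))) = Add(4, Mul(-1, 12)) = Add(4, -12) = -8)
y = 268
U = -216 (U = Mul(-3, Mul(Add(8, -17), -8)) = Mul(-3, Mul(-9, -8)) = Mul(-3, 72) = -216)
Add(Mul(y, Pow(U, -1)), Mul(-1910, Pow(-1423, -1))) = Add(Mul(268, Pow(-216, -1)), Mul(-1910, Pow(-1423, -1))) = Add(Mul(268, Rational(-1, 216)), Mul(-1910, Rational(-1, 1423))) = Add(Rational(-67, 54), Rational(1910, 1423)) = Rational(7799, 76842)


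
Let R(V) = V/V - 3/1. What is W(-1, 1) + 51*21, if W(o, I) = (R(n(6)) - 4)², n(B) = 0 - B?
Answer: 1107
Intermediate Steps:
n(B) = -B
R(V) = -2 (R(V) = 1 - 3*1 = 1 - 3 = -2)
W(o, I) = 36 (W(o, I) = (-2 - 4)² = (-6)² = 36)
W(-1, 1) + 51*21 = 36 + 51*21 = 36 + 1071 = 1107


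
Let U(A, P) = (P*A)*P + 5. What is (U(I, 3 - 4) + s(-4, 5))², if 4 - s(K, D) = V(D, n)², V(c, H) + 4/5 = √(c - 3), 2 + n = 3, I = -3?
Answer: 10256/625 + 1344*√2/125 ≈ 31.615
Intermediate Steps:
n = 1 (n = -2 + 3 = 1)
U(A, P) = 5 + A*P² (U(A, P) = (A*P)*P + 5 = A*P² + 5 = 5 + A*P²)
V(c, H) = -⅘ + √(-3 + c) (V(c, H) = -⅘ + √(c - 3) = -⅘ + √(-3 + c))
s(K, D) = 4 - (-⅘ + √(-3 + D))²
(U(I, 3 - 4) + s(-4, 5))² = ((5 - 3*(3 - 4)²) + (4 - (-4 + 5*√(-3 + 5))²/25))² = ((5 - 3*(-1)²) + (4 - (-4 + 5*√2)²/25))² = ((5 - 3*1) + (4 - (-4 + 5*√2)²/25))² = ((5 - 3) + (4 - (-4 + 5*√2)²/25))² = (2 + (4 - (-4 + 5*√2)²/25))² = (6 - (-4 + 5*√2)²/25)²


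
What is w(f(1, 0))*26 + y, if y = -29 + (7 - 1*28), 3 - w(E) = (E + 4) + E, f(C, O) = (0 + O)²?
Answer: -76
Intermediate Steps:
f(C, O) = O²
w(E) = -1 - 2*E (w(E) = 3 - ((E + 4) + E) = 3 - ((4 + E) + E) = 3 - (4 + 2*E) = 3 + (-4 - 2*E) = -1 - 2*E)
y = -50 (y = -29 + (7 - 28) = -29 - 21 = -50)
w(f(1, 0))*26 + y = (-1 - 2*0²)*26 - 50 = (-1 - 2*0)*26 - 50 = (-1 + 0)*26 - 50 = -1*26 - 50 = -26 - 50 = -76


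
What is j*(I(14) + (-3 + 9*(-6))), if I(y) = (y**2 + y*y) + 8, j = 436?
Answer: 149548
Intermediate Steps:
I(y) = 8 + 2*y**2 (I(y) = (y**2 + y**2) + 8 = 2*y**2 + 8 = 8 + 2*y**2)
j*(I(14) + (-3 + 9*(-6))) = 436*((8 + 2*14**2) + (-3 + 9*(-6))) = 436*((8 + 2*196) + (-3 - 54)) = 436*((8 + 392) - 57) = 436*(400 - 57) = 436*343 = 149548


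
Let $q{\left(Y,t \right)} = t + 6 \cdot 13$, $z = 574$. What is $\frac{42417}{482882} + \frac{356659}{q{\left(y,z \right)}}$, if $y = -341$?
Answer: $\frac{86125933561}{157419532} \approx 547.11$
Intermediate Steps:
$q{\left(Y,t \right)} = 78 + t$ ($q{\left(Y,t \right)} = t + 78 = 78 + t$)
$\frac{42417}{482882} + \frac{356659}{q{\left(y,z \right)}} = \frac{42417}{482882} + \frac{356659}{78 + 574} = 42417 \cdot \frac{1}{482882} + \frac{356659}{652} = \frac{42417}{482882} + 356659 \cdot \frac{1}{652} = \frac{42417}{482882} + \frac{356659}{652} = \frac{86125933561}{157419532}$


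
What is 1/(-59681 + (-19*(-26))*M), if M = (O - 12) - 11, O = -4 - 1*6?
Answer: -1/75983 ≈ -1.3161e-5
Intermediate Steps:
O = -10 (O = -4 - 6 = -10)
M = -33 (M = (-10 - 12) - 11 = -22 - 11 = -33)
1/(-59681 + (-19*(-26))*M) = 1/(-59681 - 19*(-26)*(-33)) = 1/(-59681 + 494*(-33)) = 1/(-59681 - 16302) = 1/(-75983) = -1/75983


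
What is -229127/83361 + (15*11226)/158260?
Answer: -2222448023/1319271186 ≈ -1.6846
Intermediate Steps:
-229127/83361 + (15*11226)/158260 = -229127*1/83361 + 168390*(1/158260) = -229127/83361 + 16839/15826 = -2222448023/1319271186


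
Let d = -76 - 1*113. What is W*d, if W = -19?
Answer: 3591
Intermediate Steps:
d = -189 (d = -76 - 113 = -189)
W*d = -19*(-189) = 3591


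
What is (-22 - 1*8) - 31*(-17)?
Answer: 497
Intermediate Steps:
(-22 - 1*8) - 31*(-17) = (-22 - 8) + 527 = -30 + 527 = 497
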